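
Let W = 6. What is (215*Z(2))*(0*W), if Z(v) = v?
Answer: 0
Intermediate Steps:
(215*Z(2))*(0*W) = (215*2)*(0*6) = 430*0 = 0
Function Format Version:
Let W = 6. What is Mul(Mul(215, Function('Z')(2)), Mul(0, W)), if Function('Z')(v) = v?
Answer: 0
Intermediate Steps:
Mul(Mul(215, Function('Z')(2)), Mul(0, W)) = Mul(Mul(215, 2), Mul(0, 6)) = Mul(430, 0) = 0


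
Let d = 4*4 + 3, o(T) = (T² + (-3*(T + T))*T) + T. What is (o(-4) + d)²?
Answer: 4225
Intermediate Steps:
o(T) = T - 5*T² (o(T) = (T² + (-6*T)*T) + T = (T² - 6*T²) + T = -5*T² + T = T - 5*T²)
d = 19 (d = 16 + 3 = 19)
(o(-4) + d)² = (-4*(1 - 5*(-4)) + 19)² = (-4*(1 + 20) + 19)² = (-4*21 + 19)² = (-84 + 19)² = (-65)² = 4225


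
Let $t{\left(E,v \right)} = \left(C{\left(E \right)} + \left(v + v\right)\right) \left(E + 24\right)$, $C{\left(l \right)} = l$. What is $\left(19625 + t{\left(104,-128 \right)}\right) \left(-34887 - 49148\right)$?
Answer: $-14201915$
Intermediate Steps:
$t{\left(E,v \right)} = \left(24 + E\right) \left(E + 2 v\right)$ ($t{\left(E,v \right)} = \left(E + \left(v + v\right)\right) \left(E + 24\right) = \left(E + 2 v\right) \left(24 + E\right) = \left(24 + E\right) \left(E + 2 v\right)$)
$\left(19625 + t{\left(104,-128 \right)}\right) \left(-34887 - 49148\right) = \left(19625 + \left(104^{2} + 24 \cdot 104 + 48 \left(-128\right) + 2 \cdot 104 \left(-128\right)\right)\right) \left(-34887 - 49148\right) = \left(19625 + \left(10816 + 2496 - 6144 - 26624\right)\right) \left(-84035\right) = \left(19625 - 19456\right) \left(-84035\right) = 169 \left(-84035\right) = -14201915$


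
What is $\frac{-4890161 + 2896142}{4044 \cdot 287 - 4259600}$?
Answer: $\frac{1994019}{3098972} \approx 0.64345$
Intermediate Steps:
$\frac{-4890161 + 2896142}{4044 \cdot 287 - 4259600} = - \frac{1994019}{1160628 - 4259600} = - \frac{1994019}{-3098972} = \left(-1994019\right) \left(- \frac{1}{3098972}\right) = \frac{1994019}{3098972}$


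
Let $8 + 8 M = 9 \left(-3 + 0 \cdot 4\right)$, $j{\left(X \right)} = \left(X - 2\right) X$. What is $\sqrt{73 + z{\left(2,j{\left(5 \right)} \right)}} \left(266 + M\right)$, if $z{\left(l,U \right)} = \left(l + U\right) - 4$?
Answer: $\frac{2093 \sqrt{86}}{8} \approx 2426.2$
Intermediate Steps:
$j{\left(X \right)} = X \left(-2 + X\right)$ ($j{\left(X \right)} = \left(-2 + X\right) X = X \left(-2 + X\right)$)
$z{\left(l,U \right)} = -4 + U + l$ ($z{\left(l,U \right)} = \left(U + l\right) - 4 = -4 + U + l$)
$M = - \frac{35}{8}$ ($M = -1 + \frac{9 \left(-3 + 0 \cdot 4\right)}{8} = -1 + \frac{9 \left(-3 + 0\right)}{8} = -1 + \frac{9 \left(-3\right)}{8} = -1 + \frac{1}{8} \left(-27\right) = -1 - \frac{27}{8} = - \frac{35}{8} \approx -4.375$)
$\sqrt{73 + z{\left(2,j{\left(5 \right)} \right)}} \left(266 + M\right) = \sqrt{73 + \left(-4 + 5 \left(-2 + 5\right) + 2\right)} \left(266 - \frac{35}{8}\right) = \sqrt{73 + \left(-4 + 5 \cdot 3 + 2\right)} \frac{2093}{8} = \sqrt{73 + \left(-4 + 15 + 2\right)} \frac{2093}{8} = \sqrt{73 + 13} \cdot \frac{2093}{8} = \sqrt{86} \cdot \frac{2093}{8} = \frac{2093 \sqrt{86}}{8}$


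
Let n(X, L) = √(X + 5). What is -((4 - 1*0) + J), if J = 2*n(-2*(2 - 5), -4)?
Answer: -4 - 2*√11 ≈ -10.633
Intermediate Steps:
n(X, L) = √(5 + X)
J = 2*√11 (J = 2*√(5 - 2*(2 - 5)) = 2*√(5 - 2*(-3)) = 2*√(5 + 6) = 2*√11 ≈ 6.6332)
-((4 - 1*0) + J) = -((4 - 1*0) + 2*√11) = -((4 + 0) + 2*√11) = -(4 + 2*√11) = -4 - 2*√11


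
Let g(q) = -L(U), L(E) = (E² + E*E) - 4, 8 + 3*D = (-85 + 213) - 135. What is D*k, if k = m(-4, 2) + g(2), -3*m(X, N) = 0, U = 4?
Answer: 140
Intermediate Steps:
D = -5 (D = -8/3 + ((-85 + 213) - 135)/3 = -8/3 + (128 - 135)/3 = -8/3 + (⅓)*(-7) = -8/3 - 7/3 = -5)
L(E) = -4 + 2*E² (L(E) = (E² + E²) - 4 = 2*E² - 4 = -4 + 2*E²)
m(X, N) = 0 (m(X, N) = -⅓*0 = 0)
g(q) = -28 (g(q) = -(-4 + 2*4²) = -(-4 + 2*16) = -(-4 + 32) = -1*28 = -28)
k = -28 (k = 0 - 28 = -28)
D*k = -5*(-28) = 140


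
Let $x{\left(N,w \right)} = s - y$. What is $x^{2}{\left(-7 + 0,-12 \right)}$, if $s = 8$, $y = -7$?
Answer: $225$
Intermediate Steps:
$x{\left(N,w \right)} = 15$ ($x{\left(N,w \right)} = 8 - -7 = 8 + 7 = 15$)
$x^{2}{\left(-7 + 0,-12 \right)} = 15^{2} = 225$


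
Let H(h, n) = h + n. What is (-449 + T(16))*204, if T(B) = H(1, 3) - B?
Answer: -94044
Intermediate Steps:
T(B) = 4 - B (T(B) = (1 + 3) - B = 4 - B)
(-449 + T(16))*204 = (-449 + (4 - 1*16))*204 = (-449 + (4 - 16))*204 = (-449 - 12)*204 = -461*204 = -94044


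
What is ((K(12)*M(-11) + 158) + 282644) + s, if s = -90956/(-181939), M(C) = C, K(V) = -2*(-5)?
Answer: 51432790744/181939 ≈ 2.8269e+5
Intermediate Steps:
K(V) = 10
s = 90956/181939 (s = -90956*(-1/181939) = 90956/181939 ≈ 0.49993)
((K(12)*M(-11) + 158) + 282644) + s = ((10*(-11) + 158) + 282644) + 90956/181939 = ((-110 + 158) + 282644) + 90956/181939 = (48 + 282644) + 90956/181939 = 282692 + 90956/181939 = 51432790744/181939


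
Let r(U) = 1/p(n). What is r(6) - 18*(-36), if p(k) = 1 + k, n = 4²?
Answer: 11017/17 ≈ 648.06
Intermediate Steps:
n = 16
r(U) = 1/17 (r(U) = 1/(1 + 16) = 1/17)
r(6) - 18*(-36) = 1/17 - 18*(-36) = 1/17 + 648 = 11017/17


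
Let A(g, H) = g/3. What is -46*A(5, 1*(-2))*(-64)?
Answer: 14720/3 ≈ 4906.7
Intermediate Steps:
A(g, H) = g/3 (A(g, H) = g*(⅓) = g/3)
-46*A(5, 1*(-2))*(-64) = -46*5/3*(-64) = -230/3*(-64) = 14720/3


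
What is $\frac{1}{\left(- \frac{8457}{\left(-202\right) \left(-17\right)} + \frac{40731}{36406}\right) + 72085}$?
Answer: $\frac{31254551}{2252942305013} \approx 1.3873 \cdot 10^{-5}$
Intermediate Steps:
$\frac{1}{\left(- \frac{8457}{\left(-202\right) \left(-17\right)} + \frac{40731}{36406}\right) + 72085} = \frac{1}{\left(- \frac{8457}{3434} + 40731 \cdot \frac{1}{36406}\right) + 72085} = \frac{1}{\left(\left(-8457\right) \frac{1}{3434} + \frac{40731}{36406}\right) + 72085} = \frac{1}{\left(- \frac{8457}{3434} + \frac{40731}{36406}\right) + 72085} = \frac{1}{- \frac{42003822}{31254551} + 72085} = \frac{1}{\frac{2252942305013}{31254551}} = \frac{31254551}{2252942305013}$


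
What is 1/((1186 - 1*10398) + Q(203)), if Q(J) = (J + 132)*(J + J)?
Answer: 1/126798 ≈ 7.8866e-6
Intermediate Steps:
Q(J) = 2*J*(132 + J) (Q(J) = (132 + J)*(2*J) = 2*J*(132 + J))
1/((1186 - 1*10398) + Q(203)) = 1/((1186 - 1*10398) + 2*203*(132 + 203)) = 1/((1186 - 10398) + 2*203*335) = 1/(-9212 + 136010) = 1/126798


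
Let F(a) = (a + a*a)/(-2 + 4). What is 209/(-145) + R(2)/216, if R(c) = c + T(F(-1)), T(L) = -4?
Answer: -22717/15660 ≈ -1.4506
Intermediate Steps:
F(a) = a/2 + a**2/2 (F(a) = (a + a**2)/2 = (a + a**2)*(1/2) = a/2 + a**2/2)
R(c) = -4 + c (R(c) = c - 4 = -4 + c)
209/(-145) + R(2)/216 = 209/(-145) + (-4 + 2)/216 = 209*(-1/145) - 2*1/216 = -209/145 - 1/108 = -22717/15660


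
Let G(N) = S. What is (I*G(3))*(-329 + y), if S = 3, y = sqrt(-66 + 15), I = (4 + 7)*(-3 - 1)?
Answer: 43428 - 132*I*sqrt(51) ≈ 43428.0 - 942.67*I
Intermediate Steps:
I = -44 (I = 11*(-4) = -44)
y = I*sqrt(51) (y = sqrt(-51) = I*sqrt(51) ≈ 7.1414*I)
G(N) = 3
(I*G(3))*(-329 + y) = (-44*3)*(-329 + I*sqrt(51)) = -132*(-329 + I*sqrt(51)) = 43428 - 132*I*sqrt(51)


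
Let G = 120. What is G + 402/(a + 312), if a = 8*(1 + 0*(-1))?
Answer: 19401/160 ≈ 121.26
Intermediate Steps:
a = 8 (a = 8*(1 + 0) = 8*1 = 8)
G + 402/(a + 312) = 120 + 402/(8 + 312) = 120 + 402/320 = 120 + 402*(1/320) = 120 + 201/160 = 19401/160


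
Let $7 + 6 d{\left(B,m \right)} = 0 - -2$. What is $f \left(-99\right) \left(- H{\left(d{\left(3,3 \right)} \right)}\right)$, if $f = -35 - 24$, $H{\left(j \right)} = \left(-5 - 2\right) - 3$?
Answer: $58410$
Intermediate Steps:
$d{\left(B,m \right)} = - \frac{5}{6}$ ($d{\left(B,m \right)} = - \frac{7}{6} + \frac{0 - -2}{6} = - \frac{7}{6} + \frac{0 + 2}{6} = - \frac{7}{6} + \frac{1}{6} \cdot 2 = - \frac{7}{6} + \frac{1}{3} = - \frac{5}{6}$)
$H{\left(j \right)} = -10$ ($H{\left(j \right)} = -7 - 3 = -10$)
$f = -59$
$f \left(-99\right) \left(- H{\left(d{\left(3,3 \right)} \right)}\right) = \left(-59\right) \left(-99\right) \left(\left(-1\right) \left(-10\right)\right) = 5841 \cdot 10 = 58410$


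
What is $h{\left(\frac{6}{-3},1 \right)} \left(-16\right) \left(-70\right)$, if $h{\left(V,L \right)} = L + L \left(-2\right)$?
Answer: $-1120$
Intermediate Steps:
$h{\left(V,L \right)} = - L$ ($h{\left(V,L \right)} = L - 2 L = - L$)
$h{\left(\frac{6}{-3},1 \right)} \left(-16\right) \left(-70\right) = \left(-1\right) 1 \left(-16\right) \left(-70\right) = \left(-1\right) \left(-16\right) \left(-70\right) = 16 \left(-70\right) = -1120$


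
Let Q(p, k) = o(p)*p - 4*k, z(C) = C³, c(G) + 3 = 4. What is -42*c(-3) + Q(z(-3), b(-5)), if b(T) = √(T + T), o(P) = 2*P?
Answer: 1416 - 4*I*√10 ≈ 1416.0 - 12.649*I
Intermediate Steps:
c(G) = 1 (c(G) = -3 + 4 = 1)
b(T) = √2*√T (b(T) = √(2*T) = √2*√T)
Q(p, k) = -4*k + 2*p² (Q(p, k) = (2*p)*p - 4*k = 2*p² - 4*k = -4*k + 2*p²)
-42*c(-3) + Q(z(-3), b(-5)) = -42*1 + (-4*√2*√(-5) + 2*((-3)³)²) = -42 + (-4*√2*I*√5 + 2*(-27)²) = -42 + (-4*I*√10 + 2*729) = -42 + (-4*I*√10 + 1458) = -42 + (1458 - 4*I*√10) = 1416 - 4*I*√10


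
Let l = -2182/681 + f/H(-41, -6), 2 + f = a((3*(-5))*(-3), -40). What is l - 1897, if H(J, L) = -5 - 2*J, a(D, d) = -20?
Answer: -9059635/4767 ≈ -1900.5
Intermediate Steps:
f = -22 (f = -2 - 20 = -22)
l = -16636/4767 (l = -2182/681 - 22/(-5 - 2*(-41)) = -2182*1/681 - 22/(-5 + 82) = -2182/681 - 22/77 = -2182/681 - 22*1/77 = -2182/681 - 2/7 = -16636/4767 ≈ -3.4898)
l - 1897 = -16636/4767 - 1897 = -9059635/4767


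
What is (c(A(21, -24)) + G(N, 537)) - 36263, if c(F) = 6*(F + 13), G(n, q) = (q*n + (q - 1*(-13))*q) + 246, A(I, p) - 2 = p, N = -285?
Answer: 106234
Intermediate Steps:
A(I, p) = 2 + p
G(n, q) = 246 + n*q + q*(13 + q) (G(n, q) = (n*q + (q + 13)*q) + 246 = (n*q + (13 + q)*q) + 246 = (n*q + q*(13 + q)) + 246 = 246 + n*q + q*(13 + q))
c(F) = 78 + 6*F (c(F) = 6*(13 + F) = 78 + 6*F)
(c(A(21, -24)) + G(N, 537)) - 36263 = ((78 + 6*(2 - 24)) + (246 + 537² + 13*537 - 285*537)) - 36263 = ((78 + 6*(-22)) + (246 + 288369 + 6981 - 153045)) - 36263 = ((78 - 132) + 142551) - 36263 = (-54 + 142551) - 36263 = 142497 - 36263 = 106234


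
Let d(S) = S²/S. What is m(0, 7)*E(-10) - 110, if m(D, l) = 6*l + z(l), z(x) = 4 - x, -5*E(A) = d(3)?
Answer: -667/5 ≈ -133.40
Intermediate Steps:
d(S) = S
E(A) = -⅗ (E(A) = -⅕*3 = -⅗)
m(D, l) = 4 + 5*l (m(D, l) = 6*l + (4 - l) = 4 + 5*l)
m(0, 7)*E(-10) - 110 = (4 + 5*7)*(-⅗) - 110 = (4 + 35)*(-⅗) - 110 = 39*(-⅗) - 110 = -117/5 - 110 = -667/5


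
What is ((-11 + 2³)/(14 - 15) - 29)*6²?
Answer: -936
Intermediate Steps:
((-11 + 2³)/(14 - 15) - 29)*6² = ((-11 + 8)/(-1) - 29)*36 = (-3*(-1) - 29)*36 = (3 - 29)*36 = -26*36 = -936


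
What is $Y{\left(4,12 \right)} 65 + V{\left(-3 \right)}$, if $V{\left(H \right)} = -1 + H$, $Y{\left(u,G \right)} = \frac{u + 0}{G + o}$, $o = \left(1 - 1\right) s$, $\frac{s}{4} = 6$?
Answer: $\frac{53}{3} \approx 17.667$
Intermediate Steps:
$s = 24$ ($s = 4 \cdot 6 = 24$)
$o = 0$ ($o = \left(1 - 1\right) 24 = 0 \cdot 24 = 0$)
$Y{\left(u,G \right)} = \frac{u}{G}$ ($Y{\left(u,G \right)} = \frac{u + 0}{G + 0} = \frac{u}{G}$)
$Y{\left(4,12 \right)} 65 + V{\left(-3 \right)} = \frac{4}{12} \cdot 65 - 4 = 4 \cdot \frac{1}{12} \cdot 65 - 4 = \frac{1}{3} \cdot 65 - 4 = \frac{65}{3} - 4 = \frac{53}{3}$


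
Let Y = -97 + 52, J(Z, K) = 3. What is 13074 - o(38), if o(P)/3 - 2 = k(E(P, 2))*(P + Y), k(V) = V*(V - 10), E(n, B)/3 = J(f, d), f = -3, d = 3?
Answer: 12879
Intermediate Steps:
E(n, B) = 9 (E(n, B) = 3*3 = 9)
Y = -45
k(V) = V*(-10 + V)
o(P) = 1221 - 27*P (o(P) = 6 + 3*((9*(-10 + 9))*(P - 45)) = 6 + 3*((9*(-1))*(-45 + P)) = 6 + 3*(-9*(-45 + P)) = 6 + 3*(405 - 9*P) = 6 + (1215 - 27*P) = 1221 - 27*P)
13074 - o(38) = 13074 - (1221 - 27*38) = 13074 - (1221 - 1026) = 13074 - 1*195 = 13074 - 195 = 12879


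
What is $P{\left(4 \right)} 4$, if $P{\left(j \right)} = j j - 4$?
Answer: $48$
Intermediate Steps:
$P{\left(j \right)} = -4 + j^{2}$ ($P{\left(j \right)} = j^{2} - 4 = -4 + j^{2}$)
$P{\left(4 \right)} 4 = \left(-4 + 4^{2}\right) 4 = \left(-4 + 16\right) 4 = 12 \cdot 4 = 48$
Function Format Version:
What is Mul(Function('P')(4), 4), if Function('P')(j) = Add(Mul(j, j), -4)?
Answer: 48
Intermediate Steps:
Function('P')(j) = Add(-4, Pow(j, 2)) (Function('P')(j) = Add(Pow(j, 2), -4) = Add(-4, Pow(j, 2)))
Mul(Function('P')(4), 4) = Mul(Add(-4, Pow(4, 2)), 4) = Mul(Add(-4, 16), 4) = Mul(12, 4) = 48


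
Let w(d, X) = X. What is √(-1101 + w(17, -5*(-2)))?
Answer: I*√1091 ≈ 33.03*I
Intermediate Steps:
√(-1101 + w(17, -5*(-2))) = √(-1101 - 5*(-2)) = √(-1101 + 10) = √(-1091) = I*√1091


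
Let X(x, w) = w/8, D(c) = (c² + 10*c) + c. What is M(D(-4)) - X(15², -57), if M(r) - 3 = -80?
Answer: -559/8 ≈ -69.875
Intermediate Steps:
D(c) = c² + 11*c
M(r) = -77 (M(r) = 3 - 80 = -77)
X(x, w) = w/8 (X(x, w) = w*(⅛) = w/8)
M(D(-4)) - X(15², -57) = -77 - (-57)/8 = -77 - 1*(-57/8) = -77 + 57/8 = -559/8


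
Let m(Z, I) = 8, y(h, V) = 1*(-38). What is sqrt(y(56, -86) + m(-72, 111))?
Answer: I*sqrt(30) ≈ 5.4772*I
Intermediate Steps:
y(h, V) = -38
sqrt(y(56, -86) + m(-72, 111)) = sqrt(-38 + 8) = sqrt(-30) = I*sqrt(30)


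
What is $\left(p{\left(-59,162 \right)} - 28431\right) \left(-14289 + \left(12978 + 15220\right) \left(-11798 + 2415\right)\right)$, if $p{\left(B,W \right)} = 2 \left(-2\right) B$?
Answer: $7460287687985$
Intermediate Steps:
$p{\left(B,W \right)} = - 4 B$
$\left(p{\left(-59,162 \right)} - 28431\right) \left(-14289 + \left(12978 + 15220\right) \left(-11798 + 2415\right)\right) = \left(\left(-4\right) \left(-59\right) - 28431\right) \left(-14289 + \left(12978 + 15220\right) \left(-11798 + 2415\right)\right) = \left(236 - 28431\right) \left(-14289 + 28198 \left(-9383\right)\right) = - 28195 \left(-14289 - 264581834\right) = \left(-28195\right) \left(-264596123\right) = 7460287687985$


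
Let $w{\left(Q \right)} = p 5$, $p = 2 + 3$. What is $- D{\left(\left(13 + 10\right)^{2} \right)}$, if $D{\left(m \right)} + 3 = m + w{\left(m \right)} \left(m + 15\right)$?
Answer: $-14126$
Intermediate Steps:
$p = 5$
$w{\left(Q \right)} = 25$ ($w{\left(Q \right)} = 5 \cdot 5 = 25$)
$D{\left(m \right)} = 372 + 26 m$ ($D{\left(m \right)} = -3 + \left(m + 25 \left(m + 15\right)\right) = -3 + \left(m + 25 \left(15 + m\right)\right) = -3 + \left(m + \left(375 + 25 m\right)\right) = -3 + \left(375 + 26 m\right) = 372 + 26 m$)
$- D{\left(\left(13 + 10\right)^{2} \right)} = - (372 + 26 \left(13 + 10\right)^{2}) = - (372 + 26 \cdot 23^{2}) = - (372 + 26 \cdot 529) = - (372 + 13754) = \left(-1\right) 14126 = -14126$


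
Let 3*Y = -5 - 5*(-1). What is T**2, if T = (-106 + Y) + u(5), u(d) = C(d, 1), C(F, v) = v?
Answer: 11025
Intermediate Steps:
u(d) = 1
Y = 0 (Y = (-5 - 5*(-1))/3 = (-5 + 5)/3 = (1/3)*0 = 0)
T = -105 (T = (-106 + 0) + 1 = -106 + 1 = -105)
T**2 = (-105)**2 = 11025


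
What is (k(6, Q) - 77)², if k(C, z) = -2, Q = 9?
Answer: 6241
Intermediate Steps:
(k(6, Q) - 77)² = (-2 - 77)² = (-79)² = 6241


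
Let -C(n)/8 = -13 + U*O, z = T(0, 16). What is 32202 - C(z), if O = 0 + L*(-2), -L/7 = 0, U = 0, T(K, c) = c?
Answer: 32098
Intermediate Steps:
L = 0 (L = -7*0 = 0)
z = 16
O = 0 (O = 0 + 0*(-2) = 0 + 0 = 0)
C(n) = 104 (C(n) = -8*(-13 + 0*0) = -8*(-13 + 0) = -8*(-13) = 104)
32202 - C(z) = 32202 - 1*104 = 32202 - 104 = 32098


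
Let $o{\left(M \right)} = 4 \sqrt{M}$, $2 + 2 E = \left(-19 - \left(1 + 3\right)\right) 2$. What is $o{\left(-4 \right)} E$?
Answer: $- 192 i \approx - 192.0 i$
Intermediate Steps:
$E = -24$ ($E = -1 + \frac{\left(-19 - \left(1 + 3\right)\right) 2}{2} = -1 + \frac{\left(-19 - 4\right) 2}{2} = -1 + \frac{\left(-23\right) 2}{2} = -1 + \frac{1}{2} \left(-46\right) = -1 - 23 = -24$)
$o{\left(-4 \right)} E = 4 \sqrt{-4} \left(-24\right) = 4 \cdot 2 i \left(-24\right) = 8 i \left(-24\right) = - 192 i$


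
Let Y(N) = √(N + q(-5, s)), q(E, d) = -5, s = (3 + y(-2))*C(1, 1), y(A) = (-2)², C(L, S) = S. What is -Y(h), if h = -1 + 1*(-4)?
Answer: -I*√10 ≈ -3.1623*I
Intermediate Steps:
y(A) = 4
s = 7 (s = (3 + 4)*1 = 7*1 = 7)
h = -5 (h = -1 - 4 = -5)
Y(N) = √(-5 + N) (Y(N) = √(N - 5) = √(-5 + N))
-Y(h) = -√(-5 - 5) = -√(-10) = -I*√10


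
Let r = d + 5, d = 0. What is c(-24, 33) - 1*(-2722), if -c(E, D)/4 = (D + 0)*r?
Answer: 2062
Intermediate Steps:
r = 5 (r = 0 + 5 = 5)
c(E, D) = -20*D (c(E, D) = -4*(D + 0)*5 = -4*D*5 = -20*D)
c(-24, 33) - 1*(-2722) = -20*33 - 1*(-2722) = -660 + 2722 = 2062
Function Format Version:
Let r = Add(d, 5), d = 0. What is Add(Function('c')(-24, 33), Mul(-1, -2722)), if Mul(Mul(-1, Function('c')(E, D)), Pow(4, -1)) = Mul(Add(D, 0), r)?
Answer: 2062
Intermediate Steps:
r = 5 (r = Add(0, 5) = 5)
Function('c')(E, D) = Mul(-20, D) (Function('c')(E, D) = Mul(-4, Mul(Add(D, 0), 5)) = Mul(-4, Mul(D, 5)) = Mul(-4, Mul(5, D)) = Mul(-20, D))
Add(Function('c')(-24, 33), Mul(-1, -2722)) = Add(Mul(-20, 33), Mul(-1, -2722)) = Add(-660, 2722) = 2062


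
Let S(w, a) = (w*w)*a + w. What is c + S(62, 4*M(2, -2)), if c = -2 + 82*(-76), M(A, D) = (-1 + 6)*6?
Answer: 455108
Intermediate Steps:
M(A, D) = 30 (M(A, D) = 5*6 = 30)
S(w, a) = w + a*w² (S(w, a) = w²*a + w = a*w² + w = w + a*w²)
c = -6234 (c = -2 - 6232 = -6234)
c + S(62, 4*M(2, -2)) = -6234 + 62*(1 + (4*30)*62) = -6234 + 62*(1 + 120*62) = -6234 + 62*(1 + 7440) = -6234 + 62*7441 = -6234 + 461342 = 455108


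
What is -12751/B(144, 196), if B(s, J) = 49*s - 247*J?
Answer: 12751/41356 ≈ 0.30832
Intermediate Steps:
B(s, J) = -247*J + 49*s
-12751/B(144, 196) = -12751/(-247*196 + 49*144) = -12751/(-48412 + 7056) = -12751/(-41356) = -12751*(-1/41356) = 12751/41356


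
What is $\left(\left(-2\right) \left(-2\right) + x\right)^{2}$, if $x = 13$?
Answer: $289$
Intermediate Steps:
$\left(\left(-2\right) \left(-2\right) + x\right)^{2} = \left(\left(-2\right) \left(-2\right) + 13\right)^{2} = \left(4 + 13\right)^{2} = 17^{2} = 289$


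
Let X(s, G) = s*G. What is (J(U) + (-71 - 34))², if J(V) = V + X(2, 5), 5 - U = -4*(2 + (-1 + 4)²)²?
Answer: 155236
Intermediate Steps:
U = 489 (U = 5 - (-4)*(2 + (-1 + 4)²)² = 5 - (-4)*(2 + 3²)² = 5 - (-4)*(2 + 9)² = 5 - (-4)*11² = 5 - (-4)*121 = 5 - 1*(-484) = 5 + 484 = 489)
X(s, G) = G*s
J(V) = 10 + V (J(V) = V + 5*2 = V + 10 = 10 + V)
(J(U) + (-71 - 34))² = ((10 + 489) + (-71 - 34))² = (499 - 105)² = 394² = 155236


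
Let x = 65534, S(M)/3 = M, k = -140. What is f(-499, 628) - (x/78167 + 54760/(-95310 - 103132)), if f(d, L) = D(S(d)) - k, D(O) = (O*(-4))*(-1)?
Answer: -45360326776690/7755807907 ≈ -5848.6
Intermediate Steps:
S(M) = 3*M
D(O) = 4*O (D(O) = -4*O*(-1) = 4*O)
f(d, L) = 140 + 12*d (f(d, L) = 4*(3*d) - 1*(-140) = 12*d + 140 = 140 + 12*d)
f(-499, 628) - (x/78167 + 54760/(-95310 - 103132)) = (140 + 12*(-499)) - (65534/78167 + 54760/(-95310 - 103132)) = (140 - 5988) - (65534*(1/78167) + 54760/(-198442)) = -5848 - (65534/78167 + 54760*(-1/198442)) = -5848 - (65534/78167 - 27380/99221) = -5848 - 1*4362136554/7755807907 = -5848 - 4362136554/7755807907 = -45360326776690/7755807907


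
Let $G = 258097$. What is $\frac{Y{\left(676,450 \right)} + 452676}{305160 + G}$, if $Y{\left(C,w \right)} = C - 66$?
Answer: $\frac{453286}{563257} \approx 0.80476$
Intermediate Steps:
$Y{\left(C,w \right)} = -66 + C$ ($Y{\left(C,w \right)} = C - 66 = -66 + C$)
$\frac{Y{\left(676,450 \right)} + 452676}{305160 + G} = \frac{\left(-66 + 676\right) + 452676}{305160 + 258097} = \frac{610 + 452676}{563257} = 453286 \cdot \frac{1}{563257} = \frac{453286}{563257}$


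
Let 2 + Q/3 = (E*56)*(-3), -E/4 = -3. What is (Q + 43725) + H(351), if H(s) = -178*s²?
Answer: -21892107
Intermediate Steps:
E = 12 (E = -4*(-3) = 12)
Q = -6054 (Q = -6 + 3*((12*56)*(-3)) = -6 + 3*(672*(-3)) = -6 + 3*(-2016) = -6 - 6048 = -6054)
(Q + 43725) + H(351) = (-6054 + 43725) - 178*351² = 37671 - 178*123201 = 37671 - 21929778 = -21892107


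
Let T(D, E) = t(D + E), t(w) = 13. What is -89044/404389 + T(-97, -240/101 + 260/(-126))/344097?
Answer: -2356501247/10703772441 ≈ -0.22016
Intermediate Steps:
T(D, E) = 13
-89044/404389 + T(-97, -240/101 + 260/(-126))/344097 = -89044/404389 + 13/344097 = -89044*1/404389 + 13*(1/344097) = -89044/404389 + 1/26469 = -2356501247/10703772441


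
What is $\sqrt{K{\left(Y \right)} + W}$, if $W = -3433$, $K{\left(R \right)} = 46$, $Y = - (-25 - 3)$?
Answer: $i \sqrt{3387} \approx 58.198 i$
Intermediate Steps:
$Y = 28$ ($Y = \left(-1\right) \left(-28\right) = 28$)
$\sqrt{K{\left(Y \right)} + W} = \sqrt{46 - 3433} = \sqrt{-3387} = i \sqrt{3387}$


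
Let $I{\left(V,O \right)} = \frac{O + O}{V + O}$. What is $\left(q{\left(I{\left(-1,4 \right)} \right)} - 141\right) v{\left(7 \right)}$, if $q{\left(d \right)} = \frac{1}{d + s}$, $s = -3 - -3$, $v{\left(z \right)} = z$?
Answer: $- \frac{7875}{8} \approx -984.38$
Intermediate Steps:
$I{\left(V,O \right)} = \frac{2 O}{O + V}$
$s = 0$ ($s = -3 + 3 = 0$)
$q{\left(d \right)} = \frac{1}{d}$ ($q{\left(d \right)} = \frac{1}{d + 0} = \frac{1}{d}$)
$\left(q{\left(I{\left(-1,4 \right)} \right)} - 141\right) v{\left(7 \right)} = \left(\frac{1}{2 \cdot 4 \frac{1}{4 - 1}} - 141\right) 7 = \left(\frac{1}{2 \cdot 4 \cdot \frac{1}{3}} - 141\right) 7 = \left(\frac{1}{\frac{8}{3}} - 141\right) 7 = \left(\frac{3}{8} - 141\right) 7 = \left(- \frac{1125}{8}\right) 7 = - \frac{7875}{8}$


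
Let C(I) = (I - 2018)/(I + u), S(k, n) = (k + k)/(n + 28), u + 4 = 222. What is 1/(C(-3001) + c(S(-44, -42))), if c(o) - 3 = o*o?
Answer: 136367/6042920 ≈ 0.022566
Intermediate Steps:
u = 218 (u = -4 + 222 = 218)
S(k, n) = 2*k/(28 + n) (S(k, n) = (2*k)/(28 + n) = 2*k/(28 + n))
C(I) = (-2018 + I)/(218 + I) (C(I) = (I - 2018)/(I + 218) = (-2018 + I)/(218 + I))
c(o) = 3 + o**2 (c(o) = 3 + o*o = 3 + o**2)
1/(C(-3001) + c(S(-44, -42))) = 1/((-2018 - 3001)/(218 - 3001) + (3 + (2*(-44)/(28 - 42))**2)) = 1/(-5019/(-2783) + (3 + (2*(-44)/(-14))**2)) = 1/(-1/2783*(-5019) + (3 + (2*(-44)*(-1/14))**2)) = 1/(5019/2783 + (3 + (44/7)**2)) = 1/(5019/2783 + (3 + 1936/49)) = 1/(5019/2783 + 2083/49) = 1/(6042920/136367) = 136367/6042920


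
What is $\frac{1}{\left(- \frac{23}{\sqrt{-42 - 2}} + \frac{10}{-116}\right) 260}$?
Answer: $- \frac{319}{11574264} - \frac{19343 i \sqrt{11}}{57871320} \approx -2.7561 \cdot 10^{-5} - 0.0011086 i$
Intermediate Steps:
$\frac{1}{\left(- \frac{23}{\sqrt{-42 - 2}} + \frac{10}{-116}\right) 260} = \frac{1}{\left(- \frac{23}{\sqrt{-44}} + 10 \left(- \frac{1}{116}\right)\right) 260} = \frac{1}{\left(- \frac{23}{2 i \sqrt{11}} - \frac{5}{58}\right) 260} = \frac{1}{\left(- 23 \left(- \frac{i \sqrt{11}}{22}\right) - \frac{5}{58}\right) 260} = \frac{1}{\left(\frac{23 i \sqrt{11}}{22} - \frac{5}{58}\right) 260} = \frac{1}{\left(- \frac{5}{58} + \frac{23 i \sqrt{11}}{22}\right) 260} = \frac{1}{- \frac{650}{29} + \frac{2990 i \sqrt{11}}{11}}$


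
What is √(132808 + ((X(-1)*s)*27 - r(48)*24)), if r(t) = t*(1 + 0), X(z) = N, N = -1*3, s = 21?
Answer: √129955 ≈ 360.49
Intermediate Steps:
N = -3
X(z) = -3
r(t) = t (r(t) = t*1 = t)
√(132808 + ((X(-1)*s)*27 - r(48)*24)) = √(132808 + (-3*21*27 - 48*24)) = √(132808 + (-63*27 - 1*1152)) = √(132808 + (-1701 - 1152)) = √(132808 - 2853) = √129955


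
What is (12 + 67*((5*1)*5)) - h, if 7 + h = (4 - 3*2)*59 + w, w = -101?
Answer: 1913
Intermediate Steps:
h = -226 (h = -7 + ((4 - 3*2)*59 - 101) = -7 + ((4 - 6)*59 - 101) = -7 + (-2*59 - 101) = -7 + (-118 - 101) = -7 - 219 = -226)
(12 + 67*((5*1)*5)) - h = (12 + 67*((5*1)*5)) - 1*(-226) = (12 + 67*(5*5)) + 226 = (12 + 67*25) + 226 = (12 + 1675) + 226 = 1687 + 226 = 1913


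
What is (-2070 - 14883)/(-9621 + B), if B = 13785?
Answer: -5651/1388 ≈ -4.0713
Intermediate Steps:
(-2070 - 14883)/(-9621 + B) = (-2070 - 14883)/(-9621 + 13785) = -16953/4164 = -16953*1/4164 = -5651/1388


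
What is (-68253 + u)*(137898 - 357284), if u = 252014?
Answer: -40314590746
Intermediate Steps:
(-68253 + u)*(137898 - 357284) = (-68253 + 252014)*(137898 - 357284) = 183761*(-219386) = -40314590746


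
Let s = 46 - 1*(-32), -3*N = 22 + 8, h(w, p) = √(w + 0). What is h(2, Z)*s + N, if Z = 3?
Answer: -10 + 78*√2 ≈ 100.31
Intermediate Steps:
h(w, p) = √w
N = -10 (N = -(22 + 8)/3 = -⅓*30 = -10)
s = 78 (s = 46 + 32 = 78)
h(2, Z)*s + N = √2*78 - 10 = 78*√2 - 10 = -10 + 78*√2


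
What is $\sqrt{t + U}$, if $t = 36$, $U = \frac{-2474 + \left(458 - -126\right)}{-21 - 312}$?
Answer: $\frac{\sqrt{57054}}{37} \approx 6.4557$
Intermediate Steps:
$U = \frac{210}{37}$ ($U = \frac{-2474 + \left(458 + 126\right)}{-333} = \left(-2474 + 584\right) \left(- \frac{1}{333}\right) = \left(-1890\right) \left(- \frac{1}{333}\right) = \frac{210}{37} \approx 5.6757$)
$\sqrt{t + U} = \sqrt{36 + \frac{210}{37}} = \sqrt{\frac{1542}{37}} = \frac{\sqrt{57054}}{37}$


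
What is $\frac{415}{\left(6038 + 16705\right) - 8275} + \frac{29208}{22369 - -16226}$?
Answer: $\frac{146199423}{186130820} \approx 0.78547$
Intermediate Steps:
$\frac{415}{\left(6038 + 16705\right) - 8275} + \frac{29208}{22369 - -16226} = \frac{415}{22743 - 8275} + \frac{29208}{22369 + 16226} = \frac{415}{14468} + \frac{29208}{38595} = 415 \cdot \frac{1}{14468} + 29208 \cdot \frac{1}{38595} = \frac{415}{14468} + \frac{9736}{12865} = \frac{146199423}{186130820}$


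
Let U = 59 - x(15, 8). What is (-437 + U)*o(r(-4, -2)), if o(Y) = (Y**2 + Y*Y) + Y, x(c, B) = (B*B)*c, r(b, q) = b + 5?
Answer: -4014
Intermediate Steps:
r(b, q) = 5 + b
x(c, B) = c*B**2 (x(c, B) = B**2*c = c*B**2)
o(Y) = Y + 2*Y**2 (o(Y) = (Y**2 + Y**2) + Y = 2*Y**2 + Y = Y + 2*Y**2)
U = -901 (U = 59 - 15*8**2 = 59 - 15*64 = 59 - 1*960 = 59 - 960 = -901)
(-437 + U)*o(r(-4, -2)) = (-437 - 901)*((5 - 4)*(1 + 2*(5 - 4))) = -1338*(1 + 2*1) = -1338*(1 + 2) = -1338*3 = -4014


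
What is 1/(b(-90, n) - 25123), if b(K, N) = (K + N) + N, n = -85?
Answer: -1/25383 ≈ -3.9396e-5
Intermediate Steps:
b(K, N) = K + 2*N
1/(b(-90, n) - 25123) = 1/((-90 + 2*(-85)) - 25123) = 1/((-90 - 170) - 25123) = 1/(-260 - 25123) = 1/(-25383) = -1/25383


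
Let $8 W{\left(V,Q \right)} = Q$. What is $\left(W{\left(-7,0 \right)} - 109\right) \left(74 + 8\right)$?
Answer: $-8938$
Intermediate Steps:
$W{\left(V,Q \right)} = \frac{Q}{8}$
$\left(W{\left(-7,0 \right)} - 109\right) \left(74 + 8\right) = \left(\frac{1}{8} \cdot 0 - 109\right) \left(74 + 8\right) = \left(0 - 109\right) 82 = \left(-109\right) 82 = -8938$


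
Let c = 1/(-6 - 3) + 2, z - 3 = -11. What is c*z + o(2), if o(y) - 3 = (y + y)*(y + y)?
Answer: 35/9 ≈ 3.8889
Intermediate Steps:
z = -8 (z = 3 - 11 = -8)
c = 17/9 (c = 1/(-9) + 2 = -1/9 + 2 = 17/9 ≈ 1.8889)
o(y) = 3 + 4*y**2 (o(y) = 3 + (y + y)*(y + y) = 3 + (2*y)*(2*y) = 3 + 4*y**2)
c*z + o(2) = (17/9)*(-8) + (3 + 4*2**2) = -136/9 + (3 + 4*4) = -136/9 + (3 + 16) = -136/9 + 19 = 35/9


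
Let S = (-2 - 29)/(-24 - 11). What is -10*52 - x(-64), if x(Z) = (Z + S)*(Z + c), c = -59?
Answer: -289907/35 ≈ -8283.1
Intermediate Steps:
S = 31/35 (S = -31/(-35) = -31*(-1/35) = 31/35 ≈ 0.88571)
x(Z) = (-59 + Z)*(31/35 + Z) (x(Z) = (Z + 31/35)*(Z - 59) = (31/35 + Z)*(-59 + Z) = (-59 + Z)*(31/35 + Z))
-10*52 - x(-64) = -10*52 - (-1829/35 + (-64)² - 2034/35*(-64)) = -520 - (-1829/35 + 4096 + 130176/35) = -520 - 1*271707/35 = -520 - 271707/35 = -289907/35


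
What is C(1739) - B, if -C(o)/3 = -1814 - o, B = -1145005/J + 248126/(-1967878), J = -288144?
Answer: 3020907447657721/283516119216 ≈ 10655.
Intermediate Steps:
B = 1090867065623/283516119216 (B = -1145005/(-288144) + 248126/(-1967878) = -1145005*(-1/288144) + 248126*(-1/1967878) = 1145005/288144 - 124063/983939 = 1090867065623/283516119216 ≈ 3.8476)
C(o) = 5442 + 3*o (C(o) = -3*(-1814 - o) = 5442 + 3*o)
C(1739) - B = (5442 + 3*1739) - 1*1090867065623/283516119216 = (5442 + 5217) - 1090867065623/283516119216 = 10659 - 1090867065623/283516119216 = 3020907447657721/283516119216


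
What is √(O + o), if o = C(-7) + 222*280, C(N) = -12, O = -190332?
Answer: 14*I*√654 ≈ 358.03*I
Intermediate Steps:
o = 62148 (o = -12 + 222*280 = -12 + 62160 = 62148)
√(O + o) = √(-190332 + 62148) = √(-128184) = 14*I*√654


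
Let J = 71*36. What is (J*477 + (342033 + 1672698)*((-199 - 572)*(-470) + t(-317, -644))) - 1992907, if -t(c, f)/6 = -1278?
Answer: 745526256083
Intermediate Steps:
J = 2556
t(c, f) = 7668 (t(c, f) = -6*(-1278) = 7668)
(J*477 + (342033 + 1672698)*((-199 - 572)*(-470) + t(-317, -644))) - 1992907 = (2556*477 + (342033 + 1672698)*((-199 - 572)*(-470) + 7668)) - 1992907 = (1219212 + 2014731*(-771*(-470) + 7668)) - 1992907 = (1219212 + 2014731*(362370 + 7668)) - 1992907 = (1219212 + 2014731*370038) - 1992907 = (1219212 + 745527029778) - 1992907 = 745528248990 - 1992907 = 745526256083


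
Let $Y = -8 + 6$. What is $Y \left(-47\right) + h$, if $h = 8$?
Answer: $102$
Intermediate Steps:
$Y = -2$
$Y \left(-47\right) + h = \left(-2\right) \left(-47\right) + 8 = 94 + 8 = 102$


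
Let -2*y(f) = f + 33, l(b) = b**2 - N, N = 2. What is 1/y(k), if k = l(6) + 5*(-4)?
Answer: -2/47 ≈ -0.042553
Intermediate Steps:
l(b) = -2 + b**2 (l(b) = b**2 - 1*2 = b**2 - 2 = -2 + b**2)
k = 14 (k = (-2 + 6**2) + 5*(-4) = (-2 + 36) - 20 = 34 - 20 = 14)
y(f) = -33/2 - f/2 (y(f) = -(f + 33)/2 = -(33 + f)/2 = -33/2 - f/2)
1/y(k) = 1/(-33/2 - 1/2*14) = 1/(-33/2 - 7) = 1/(-47/2) = -2/47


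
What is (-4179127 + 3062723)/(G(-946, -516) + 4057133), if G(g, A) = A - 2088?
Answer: -1116404/4054529 ≈ -0.27535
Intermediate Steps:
G(g, A) = -2088 + A
(-4179127 + 3062723)/(G(-946, -516) + 4057133) = (-4179127 + 3062723)/((-2088 - 516) + 4057133) = -1116404/(-2604 + 4057133) = -1116404/4054529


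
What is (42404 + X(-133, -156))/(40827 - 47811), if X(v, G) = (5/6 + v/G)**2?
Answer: -1032012913/169962624 ≈ -6.0720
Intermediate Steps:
X(v, G) = (5/6 + v/G)**2 (X(v, G) = (5*(1/6) + v/G)**2 = (5/6 + v/G)**2)
(42404 + X(-133, -156))/(40827 - 47811) = (42404 + (1/36)*(5*(-156) + 6*(-133))**2/(-156)**2)/(40827 - 47811) = (42404 + (1/36)*(1/24336)*(-780 - 798)**2)/(-6984) = (42404 + (1/36)*(1/24336)*(-1578)**2)*(-1/6984) = (42404 + (1/36)*(1/24336)*2490084)*(-1/6984) = (42404 + 69169/24336)*(-1/6984) = (1032012913/24336)*(-1/6984) = -1032012913/169962624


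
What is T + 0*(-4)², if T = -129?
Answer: -129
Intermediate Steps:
T + 0*(-4)² = -129 + 0*(-4)² = -129 + 0*16 = -129 + 0 = -129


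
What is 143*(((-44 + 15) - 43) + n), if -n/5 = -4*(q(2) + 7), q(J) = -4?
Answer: -1716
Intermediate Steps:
n = 60 (n = -(-20)*(-4 + 7) = -(-20)*3 = -5*(-12) = 60)
143*(((-44 + 15) - 43) + n) = 143*(((-44 + 15) - 43) + 60) = 143*((-29 - 43) + 60) = 143*(-72 + 60) = 143*(-12) = -1716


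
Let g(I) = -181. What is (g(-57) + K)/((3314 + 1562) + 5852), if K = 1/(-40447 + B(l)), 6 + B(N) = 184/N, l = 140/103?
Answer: -21284351/1261538598 ≈ -0.016872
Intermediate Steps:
l = 140/103 (l = 140*(1/103) = 140/103 ≈ 1.3592)
B(N) = -6 + 184/N
K = -35/1411117 (K = 1/(-40447 + (-6 + 184/(140/103))) = 1/(-40447 + (-6 + 184*(103/140))) = 1/(-40447 + (-6 + 4738/35)) = 1/(-40447 + 4528/35) = 1/(-1411117/35) = -35/1411117 ≈ -2.4803e-5)
(g(-57) + K)/((3314 + 1562) + 5852) = (-181 - 35/1411117)/((3314 + 1562) + 5852) = -255412212/(1411117*(4876 + 5852)) = -255412212/1411117/10728 = -255412212/1411117*1/10728 = -21284351/1261538598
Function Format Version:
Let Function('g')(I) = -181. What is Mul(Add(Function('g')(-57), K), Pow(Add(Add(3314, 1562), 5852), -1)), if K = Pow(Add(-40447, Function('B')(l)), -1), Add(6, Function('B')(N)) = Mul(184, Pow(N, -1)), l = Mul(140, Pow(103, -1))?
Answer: Rational(-21284351, 1261538598) ≈ -0.016872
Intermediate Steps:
l = Rational(140, 103) (l = Mul(140, Rational(1, 103)) = Rational(140, 103) ≈ 1.3592)
Function('B')(N) = Add(-6, Mul(184, Pow(N, -1)))
K = Rational(-35, 1411117) (K = Pow(Add(-40447, Add(-6, Mul(184, Pow(Rational(140, 103), -1)))), -1) = Pow(Add(-40447, Add(-6, Mul(184, Rational(103, 140)))), -1) = Pow(Add(-40447, Add(-6, Rational(4738, 35))), -1) = Pow(Add(-40447, Rational(4528, 35)), -1) = Pow(Rational(-1411117, 35), -1) = Rational(-35, 1411117) ≈ -2.4803e-5)
Mul(Add(Function('g')(-57), K), Pow(Add(Add(3314, 1562), 5852), -1)) = Mul(Add(-181, Rational(-35, 1411117)), Pow(Add(Add(3314, 1562), 5852), -1)) = Mul(Rational(-255412212, 1411117), Pow(Add(4876, 5852), -1)) = Mul(Rational(-255412212, 1411117), Pow(10728, -1)) = Mul(Rational(-255412212, 1411117), Rational(1, 10728)) = Rational(-21284351, 1261538598)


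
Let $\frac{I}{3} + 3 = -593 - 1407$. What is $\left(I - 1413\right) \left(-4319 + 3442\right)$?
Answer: $6509094$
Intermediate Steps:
$I = -6009$ ($I = -9 + 3 \left(-593 - 1407\right) = -9 + 3 \left(-2000\right) = -9 - 6000 = -6009$)
$\left(I - 1413\right) \left(-4319 + 3442\right) = \left(-6009 - 1413\right) \left(-4319 + 3442\right) = \left(-7422\right) \left(-877\right) = 6509094$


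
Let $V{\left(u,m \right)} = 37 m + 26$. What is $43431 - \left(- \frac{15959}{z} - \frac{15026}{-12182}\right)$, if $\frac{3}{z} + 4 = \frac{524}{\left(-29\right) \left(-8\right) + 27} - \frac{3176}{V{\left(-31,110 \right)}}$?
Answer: $\frac{69759584001269}{2423145984} \approx 28789.0$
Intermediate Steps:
$V{\left(u,m \right)} = 26 + 37 m$
$z = - \frac{397824}{364967}$ ($z = \frac{3}{-4 - \left(- \frac{524}{\left(-29\right) \left(-8\right) + 27} + \frac{3176}{26 + 37 \cdot 110}\right)} = \frac{3}{-4 - \left(- \frac{524}{232 + 27} + \frac{3176}{26 + 4070}\right)} = \frac{3}{-4 + \left(\frac{524}{259} - \frac{3176}{4096}\right)} = \frac{3}{-4 + \left(524 \cdot \frac{1}{259} - \frac{397}{512}\right)} = \frac{3}{-4 + \left(\frac{524}{259} - \frac{397}{512}\right)} = \frac{3}{-4 + \frac{165465}{132608}} = \frac{3}{- \frac{364967}{132608}} = 3 \left(- \frac{132608}{364967}\right) = - \frac{397824}{364967} \approx -1.09$)
$43431 - \left(- \frac{15959}{z} - \frac{15026}{-12182}\right) = 43431 - \left(- \frac{15959}{- \frac{397824}{364967}} - \frac{15026}{-12182}\right) = 43431 - \left(\left(-15959\right) \left(- \frac{364967}{397824}\right) - - \frac{7513}{6091}\right) = 43431 - \left(\frac{5824508353}{397824} + \frac{7513}{6091}\right) = 43431 - \frac{35480069229835}{2423145984} = \frac{69759584001269}{2423145984}$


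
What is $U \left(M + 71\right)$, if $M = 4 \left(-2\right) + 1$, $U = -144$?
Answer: $-9216$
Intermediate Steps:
$M = -7$ ($M = -8 + 1 = -7$)
$U \left(M + 71\right) = - 144 \left(-7 + 71\right) = \left(-144\right) 64 = -9216$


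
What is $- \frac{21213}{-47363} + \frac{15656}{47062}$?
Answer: $\frac{869920667}{1114498753} \approx 0.78055$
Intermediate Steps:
$- \frac{21213}{-47363} + \frac{15656}{47062} = \left(-21213\right) \left(- \frac{1}{47363}\right) + 15656 \cdot \frac{1}{47062} = \frac{21213}{47363} + \frac{7828}{23531} = \frac{869920667}{1114498753}$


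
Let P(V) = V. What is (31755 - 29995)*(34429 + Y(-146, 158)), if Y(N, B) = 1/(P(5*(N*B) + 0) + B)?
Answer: 3489728947760/57591 ≈ 6.0595e+7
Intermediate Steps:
Y(N, B) = 1/(B + 5*B*N) (Y(N, B) = 1/((5*(N*B) + 0) + B) = 1/((5*(B*N) + 0) + B) = 1/((5*B*N + 0) + B) = 1/(5*B*N + B) = 1/(B + 5*B*N))
(31755 - 29995)*(34429 + Y(-146, 158)) = (31755 - 29995)*(34429 + 1/(158*(1 + 5*(-146)))) = 1760*(34429 + 1/(158*(1 - 730))) = 1760*(34429 + (1/158)/(-729)) = 1760*(34429 + (1/158)*(-1/729)) = 1760*(34429 - 1/115182) = 1760*(3965601077/115182) = 3489728947760/57591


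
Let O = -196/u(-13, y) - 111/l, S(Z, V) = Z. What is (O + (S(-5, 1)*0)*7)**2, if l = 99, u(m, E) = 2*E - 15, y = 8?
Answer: 42315025/1089 ≈ 38857.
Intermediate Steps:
u(m, E) = -15 + 2*E
O = -6505/33 (O = -196/(-15 + 2*8) - 111/99 = -196/(-15 + 16) - 111*1/99 = -196/1 - 37/33 = -196*1 - 37/33 = -196 - 37/33 = -6505/33 ≈ -197.12)
(O + (S(-5, 1)*0)*7)**2 = (-6505/33 - 5*0*7)**2 = (-6505/33 + 0*7)**2 = (-6505/33 + 0)**2 = (-6505/33)**2 = 42315025/1089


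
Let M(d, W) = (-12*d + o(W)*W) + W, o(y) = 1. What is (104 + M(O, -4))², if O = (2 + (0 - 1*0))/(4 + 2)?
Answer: 8464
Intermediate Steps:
O = ⅓ (O = (2 + (0 + 0))/6 = (2 + 0)*(⅙) = 2*(⅙) = ⅓ ≈ 0.33333)
M(d, W) = -12*d + 2*W (M(d, W) = (-12*d + 1*W) + W = (-12*d + W) + W = (W - 12*d) + W = -12*d + 2*W)
(104 + M(O, -4))² = (104 + (-12*⅓ + 2*(-4)))² = (104 + (-4 - 8))² = (104 - 12)² = 92² = 8464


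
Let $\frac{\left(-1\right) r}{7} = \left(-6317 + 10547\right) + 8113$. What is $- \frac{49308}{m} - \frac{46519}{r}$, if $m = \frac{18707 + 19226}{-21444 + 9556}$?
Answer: $\frac{7235391646333}{468207019} \approx 15453.0$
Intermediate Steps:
$m = - \frac{37933}{11888}$ ($m = \frac{37933}{-11888} = 37933 \left(- \frac{1}{11888}\right) = - \frac{37933}{11888} \approx -3.1909$)
$r = -86401$ ($r = - 7 \left(\left(-6317 + 10547\right) + 8113\right) = - 7 \left(4230 + 8113\right) = \left(-7\right) 12343 = -86401$)
$- \frac{49308}{m} - \frac{46519}{r} = - \frac{49308}{- \frac{37933}{11888}} - \frac{46519}{-86401} = \left(-49308\right) \left(- \frac{11888}{37933}\right) - - \frac{46519}{86401} = \frac{83739072}{5419} + \frac{46519}{86401} = \frac{7235391646333}{468207019}$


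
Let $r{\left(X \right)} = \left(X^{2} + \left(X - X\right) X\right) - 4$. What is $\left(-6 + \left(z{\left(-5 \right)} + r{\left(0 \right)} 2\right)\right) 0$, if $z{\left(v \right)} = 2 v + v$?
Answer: $0$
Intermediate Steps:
$r{\left(X \right)} = -4 + X^{2}$ ($r{\left(X \right)} = \left(X^{2} + 0 X\right) - 4 = \left(X^{2} + 0\right) - 4 = X^{2} - 4 = -4 + X^{2}$)
$z{\left(v \right)} = 3 v$
$\left(-6 + \left(z{\left(-5 \right)} + r{\left(0 \right)} 2\right)\right) 0 = \left(-6 + \left(3 \left(-5\right) + \left(-4 + 0^{2}\right) 2\right)\right) 0 = \left(-6 - \left(15 - \left(-4 + 0\right) 2\right)\right) 0 = \left(-6 - 23\right) 0 = \left(-29\right) 0 = 0$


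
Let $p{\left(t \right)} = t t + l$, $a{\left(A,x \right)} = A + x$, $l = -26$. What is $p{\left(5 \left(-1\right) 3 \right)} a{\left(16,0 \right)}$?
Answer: $3184$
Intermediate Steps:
$p{\left(t \right)} = -26 + t^{2}$ ($p{\left(t \right)} = t t - 26 = t^{2} - 26 = -26 + t^{2}$)
$p{\left(5 \left(-1\right) 3 \right)} a{\left(16,0 \right)} = \left(-26 + \left(5 \left(-1\right) 3\right)^{2}\right) \left(16 + 0\right) = \left(-26 + \left(\left(-5\right) 3\right)^{2}\right) 16 = \left(-26 + \left(-15\right)^{2}\right) 16 = \left(-26 + 225\right) 16 = 199 \cdot 16 = 3184$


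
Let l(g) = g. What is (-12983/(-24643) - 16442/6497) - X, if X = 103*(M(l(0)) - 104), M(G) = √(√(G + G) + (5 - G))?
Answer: 1714730046897/160105571 - 103*√5 ≈ 10480.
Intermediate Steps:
M(G) = √(5 - G + √2*√G) (M(G) = √(√(2*G) + (5 - G)) = √(√2*√G + (5 - G)) = √(5 - G + √2*√G))
X = -10712 + 103*√5 (X = 103*(√(5 - 1*0 + √2*√0) - 104) = 103*(√(5 + 0 + √2*0) - 104) = 103*(√(5 + 0 + 0) - 104) = 103*(√5 - 104) = 103*(-104 + √5) = -10712 + 103*√5 ≈ -10482.)
(-12983/(-24643) - 16442/6497) - X = (-12983/(-24643) - 16442/6497) - (-10712 + 103*√5) = (-12983*(-1/24643) - 16442*1/6497) + (10712 - 103*√5) = (12983/24643 - 16442/6497) + (10712 - 103*√5) = -320829655/160105571 + (10712 - 103*√5) = 1714730046897/160105571 - 103*√5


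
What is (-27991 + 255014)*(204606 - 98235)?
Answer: 24148663533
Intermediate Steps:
(-27991 + 255014)*(204606 - 98235) = 227023*106371 = 24148663533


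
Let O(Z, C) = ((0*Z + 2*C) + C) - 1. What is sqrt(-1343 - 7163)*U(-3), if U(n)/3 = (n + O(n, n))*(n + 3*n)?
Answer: 468*I*sqrt(8506) ≈ 43163.0*I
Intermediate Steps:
O(Z, C) = -1 + 3*C (O(Z, C) = ((0 + 2*C) + C) - 1 = (2*C + C) - 1 = 3*C - 1 = -1 + 3*C)
U(n) = 12*n*(-1 + 4*n) (U(n) = 3*((n + (-1 + 3*n))*(n + 3*n)) = 3*((-1 + 4*n)*(4*n)) = 3*(4*n*(-1 + 4*n)) = 12*n*(-1 + 4*n))
sqrt(-1343 - 7163)*U(-3) = sqrt(-1343 - 7163)*(12*(-3)*(-1 + 4*(-3))) = sqrt(-8506)*(12*(-3)*(-1 - 12)) = (I*sqrt(8506))*(12*(-3)*(-13)) = (I*sqrt(8506))*468 = 468*I*sqrt(8506)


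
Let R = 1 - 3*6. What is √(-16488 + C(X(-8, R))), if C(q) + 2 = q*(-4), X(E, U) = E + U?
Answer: I*√16390 ≈ 128.02*I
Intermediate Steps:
R = -17 (R = 1 - 18 = -17)
C(q) = -2 - 4*q (C(q) = -2 + q*(-4) = -2 - 4*q)
√(-16488 + C(X(-8, R))) = √(-16488 + (-2 - 4*(-8 - 17))) = √(-16488 + (-2 - 4*(-25))) = √(-16488 + (-2 + 100)) = √(-16488 + 98) = √(-16390) = I*√16390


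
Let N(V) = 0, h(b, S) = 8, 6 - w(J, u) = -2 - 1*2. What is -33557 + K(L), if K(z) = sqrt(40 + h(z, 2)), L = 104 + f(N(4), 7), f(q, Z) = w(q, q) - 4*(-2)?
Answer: -33557 + 4*sqrt(3) ≈ -33550.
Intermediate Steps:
w(J, u) = 10 (w(J, u) = 6 - (-2 - 1*2) = 6 - (-2 - 2) = 6 - 1*(-4) = 6 + 4 = 10)
f(q, Z) = 18 (f(q, Z) = 10 - 4*(-2) = 10 + 8 = 18)
L = 122 (L = 104 + 18 = 122)
K(z) = 4*sqrt(3) (K(z) = sqrt(40 + 8) = sqrt(48) = 4*sqrt(3))
-33557 + K(L) = -33557 + 4*sqrt(3)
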